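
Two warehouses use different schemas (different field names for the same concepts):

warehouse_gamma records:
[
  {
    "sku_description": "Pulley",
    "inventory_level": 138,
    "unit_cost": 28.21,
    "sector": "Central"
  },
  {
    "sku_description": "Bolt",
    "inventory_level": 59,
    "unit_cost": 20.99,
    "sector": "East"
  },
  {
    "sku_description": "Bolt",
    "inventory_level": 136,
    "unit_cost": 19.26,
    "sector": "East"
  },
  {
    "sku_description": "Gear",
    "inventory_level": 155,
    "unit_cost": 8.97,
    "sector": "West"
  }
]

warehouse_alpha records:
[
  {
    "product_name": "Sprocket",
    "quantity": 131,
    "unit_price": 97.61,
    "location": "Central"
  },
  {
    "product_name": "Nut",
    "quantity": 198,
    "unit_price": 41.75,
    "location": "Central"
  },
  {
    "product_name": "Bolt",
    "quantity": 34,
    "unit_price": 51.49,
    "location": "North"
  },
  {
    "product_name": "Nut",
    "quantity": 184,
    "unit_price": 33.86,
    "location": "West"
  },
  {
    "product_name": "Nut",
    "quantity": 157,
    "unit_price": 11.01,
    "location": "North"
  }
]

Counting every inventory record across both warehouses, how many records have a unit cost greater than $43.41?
2

Schema mapping: "unit_cost" (warehouse_gamma) = "unit_price" (warehouse_alpha) = unit cost

Records > $43.41 in warehouse_gamma: 0
Records > $43.41 in warehouse_alpha: 2

Total count: 0 + 2 = 2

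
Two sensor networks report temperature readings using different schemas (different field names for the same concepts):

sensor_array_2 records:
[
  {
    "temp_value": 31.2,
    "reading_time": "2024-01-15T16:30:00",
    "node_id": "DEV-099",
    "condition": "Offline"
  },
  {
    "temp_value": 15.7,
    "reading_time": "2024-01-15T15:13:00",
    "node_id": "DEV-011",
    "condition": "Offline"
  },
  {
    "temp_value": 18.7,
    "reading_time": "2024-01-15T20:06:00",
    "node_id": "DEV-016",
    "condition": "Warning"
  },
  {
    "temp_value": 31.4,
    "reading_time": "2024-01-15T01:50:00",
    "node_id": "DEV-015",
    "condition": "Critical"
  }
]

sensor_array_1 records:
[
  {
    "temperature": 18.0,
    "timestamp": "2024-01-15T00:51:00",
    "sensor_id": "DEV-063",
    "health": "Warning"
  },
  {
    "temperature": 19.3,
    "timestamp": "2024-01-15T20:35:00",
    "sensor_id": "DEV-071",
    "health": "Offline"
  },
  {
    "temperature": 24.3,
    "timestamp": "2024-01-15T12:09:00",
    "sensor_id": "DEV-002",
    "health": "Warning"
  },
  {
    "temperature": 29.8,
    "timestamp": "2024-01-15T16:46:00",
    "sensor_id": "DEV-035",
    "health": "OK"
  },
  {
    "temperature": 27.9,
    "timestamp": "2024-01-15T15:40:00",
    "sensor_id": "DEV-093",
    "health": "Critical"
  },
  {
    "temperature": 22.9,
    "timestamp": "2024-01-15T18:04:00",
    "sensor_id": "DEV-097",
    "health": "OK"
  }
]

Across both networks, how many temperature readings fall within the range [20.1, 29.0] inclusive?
3

Schema mapping: "temp_value" (sensor_array_2) = "temperature" (sensor_array_1) = temperature

Readings in [20.1, 29.0] from sensor_array_2: 0
Readings in [20.1, 29.0] from sensor_array_1: 3

Total count: 0 + 3 = 3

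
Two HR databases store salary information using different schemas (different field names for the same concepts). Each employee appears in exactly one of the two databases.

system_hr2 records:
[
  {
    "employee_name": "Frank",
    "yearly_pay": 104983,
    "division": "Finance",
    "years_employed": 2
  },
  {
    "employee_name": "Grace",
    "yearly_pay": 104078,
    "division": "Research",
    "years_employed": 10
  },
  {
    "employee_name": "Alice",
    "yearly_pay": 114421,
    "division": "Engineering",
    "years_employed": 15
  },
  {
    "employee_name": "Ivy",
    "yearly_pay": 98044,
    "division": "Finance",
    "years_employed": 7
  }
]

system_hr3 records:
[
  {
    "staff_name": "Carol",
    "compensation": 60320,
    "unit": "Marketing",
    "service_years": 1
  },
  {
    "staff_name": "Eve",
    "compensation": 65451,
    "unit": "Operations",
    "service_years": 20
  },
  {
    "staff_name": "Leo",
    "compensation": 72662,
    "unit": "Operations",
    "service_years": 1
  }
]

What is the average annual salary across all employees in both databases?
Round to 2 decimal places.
88565.57

Schema mapping: "yearly_pay" (system_hr2) = "compensation" (system_hr3) = annual salary

All salaries: [104983, 104078, 114421, 98044, 60320, 65451, 72662]
Sum: 619959
Count: 7
Average: 619959 / 7 = 88565.57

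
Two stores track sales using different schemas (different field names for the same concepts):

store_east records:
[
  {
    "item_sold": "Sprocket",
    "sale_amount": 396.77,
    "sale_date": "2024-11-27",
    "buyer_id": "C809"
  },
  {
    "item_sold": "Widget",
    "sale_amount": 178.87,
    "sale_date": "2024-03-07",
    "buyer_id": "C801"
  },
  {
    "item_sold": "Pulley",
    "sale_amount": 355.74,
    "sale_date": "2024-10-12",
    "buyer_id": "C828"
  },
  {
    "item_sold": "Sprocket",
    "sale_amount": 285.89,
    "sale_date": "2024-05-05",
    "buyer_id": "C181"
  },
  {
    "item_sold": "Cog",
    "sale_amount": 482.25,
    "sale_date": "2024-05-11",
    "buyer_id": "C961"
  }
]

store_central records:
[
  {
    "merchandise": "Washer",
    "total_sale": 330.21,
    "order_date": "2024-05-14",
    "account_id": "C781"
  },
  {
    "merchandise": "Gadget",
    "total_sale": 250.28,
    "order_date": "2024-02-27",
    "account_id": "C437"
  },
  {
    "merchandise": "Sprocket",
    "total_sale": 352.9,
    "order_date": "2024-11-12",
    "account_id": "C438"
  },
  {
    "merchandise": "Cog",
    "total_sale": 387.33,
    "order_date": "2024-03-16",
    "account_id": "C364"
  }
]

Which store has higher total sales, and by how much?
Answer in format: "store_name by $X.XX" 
store_east by $378.80

Schema mapping: "sale_amount" (store_east) = "total_sale" (store_central) = sale amount

Total for store_east: 1699.52
Total for store_central: 1320.72

Difference: |1699.52 - 1320.72| = 378.80
store_east has higher sales by $378.80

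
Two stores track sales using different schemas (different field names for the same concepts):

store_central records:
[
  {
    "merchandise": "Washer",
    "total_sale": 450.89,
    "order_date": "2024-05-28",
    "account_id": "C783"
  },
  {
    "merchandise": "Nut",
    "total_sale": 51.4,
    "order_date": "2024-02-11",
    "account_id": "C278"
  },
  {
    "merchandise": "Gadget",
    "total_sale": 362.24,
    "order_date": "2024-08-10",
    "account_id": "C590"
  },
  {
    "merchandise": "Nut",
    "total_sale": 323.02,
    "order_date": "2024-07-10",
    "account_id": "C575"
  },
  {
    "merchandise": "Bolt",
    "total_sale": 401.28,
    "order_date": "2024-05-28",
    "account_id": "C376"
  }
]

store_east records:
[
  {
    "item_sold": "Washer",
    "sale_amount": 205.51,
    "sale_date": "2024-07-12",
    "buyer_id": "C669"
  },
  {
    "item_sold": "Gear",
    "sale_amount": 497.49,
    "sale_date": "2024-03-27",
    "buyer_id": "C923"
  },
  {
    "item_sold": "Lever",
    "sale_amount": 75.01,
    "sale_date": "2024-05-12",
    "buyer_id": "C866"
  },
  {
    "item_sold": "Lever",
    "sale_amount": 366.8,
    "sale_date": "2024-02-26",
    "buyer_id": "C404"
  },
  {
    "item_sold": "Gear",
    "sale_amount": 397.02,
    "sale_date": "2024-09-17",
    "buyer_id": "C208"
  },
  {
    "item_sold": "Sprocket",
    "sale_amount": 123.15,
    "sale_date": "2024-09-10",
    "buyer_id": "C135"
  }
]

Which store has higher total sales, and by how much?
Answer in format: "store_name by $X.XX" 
store_east by $76.15

Schema mapping: "total_sale" (store_central) = "sale_amount" (store_east) = sale amount

Total for store_central: 1588.83
Total for store_east: 1664.98

Difference: |1588.83 - 1664.98| = 76.15
store_east has higher sales by $76.15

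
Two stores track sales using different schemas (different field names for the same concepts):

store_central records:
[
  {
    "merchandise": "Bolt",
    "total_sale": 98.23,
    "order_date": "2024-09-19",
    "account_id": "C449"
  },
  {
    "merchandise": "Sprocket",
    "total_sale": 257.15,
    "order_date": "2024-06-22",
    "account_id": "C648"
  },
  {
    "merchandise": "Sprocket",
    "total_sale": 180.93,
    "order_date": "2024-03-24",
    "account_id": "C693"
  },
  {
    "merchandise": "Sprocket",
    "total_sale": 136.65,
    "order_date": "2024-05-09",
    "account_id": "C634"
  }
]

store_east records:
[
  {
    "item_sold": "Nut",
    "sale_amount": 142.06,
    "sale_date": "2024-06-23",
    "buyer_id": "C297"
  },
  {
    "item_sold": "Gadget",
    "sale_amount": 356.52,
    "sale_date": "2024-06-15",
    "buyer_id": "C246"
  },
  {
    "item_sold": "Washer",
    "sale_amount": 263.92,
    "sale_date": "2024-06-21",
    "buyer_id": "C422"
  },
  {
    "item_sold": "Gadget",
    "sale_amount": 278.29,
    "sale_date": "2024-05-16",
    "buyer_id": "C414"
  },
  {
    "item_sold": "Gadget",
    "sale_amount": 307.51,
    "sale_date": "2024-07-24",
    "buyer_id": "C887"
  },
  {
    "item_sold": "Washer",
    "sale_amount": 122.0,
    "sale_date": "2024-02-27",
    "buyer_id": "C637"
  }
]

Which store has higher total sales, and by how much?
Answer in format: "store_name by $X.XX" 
store_east by $797.34

Schema mapping: "total_sale" (store_central) = "sale_amount" (store_east) = sale amount

Total for store_central: 672.96
Total for store_east: 1470.30

Difference: |672.96 - 1470.30| = 797.34
store_east has higher sales by $797.34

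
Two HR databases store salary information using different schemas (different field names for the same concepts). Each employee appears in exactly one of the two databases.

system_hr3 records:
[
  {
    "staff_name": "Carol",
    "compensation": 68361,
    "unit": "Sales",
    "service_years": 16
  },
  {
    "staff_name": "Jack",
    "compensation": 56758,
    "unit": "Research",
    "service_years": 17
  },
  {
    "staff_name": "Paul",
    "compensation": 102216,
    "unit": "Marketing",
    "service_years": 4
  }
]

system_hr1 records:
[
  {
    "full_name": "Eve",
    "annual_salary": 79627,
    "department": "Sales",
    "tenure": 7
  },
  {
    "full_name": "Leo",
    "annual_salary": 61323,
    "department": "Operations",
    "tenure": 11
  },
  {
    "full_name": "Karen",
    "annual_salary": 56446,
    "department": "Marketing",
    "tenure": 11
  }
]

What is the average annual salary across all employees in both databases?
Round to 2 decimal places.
70788.50

Schema mapping: "compensation" (system_hr3) = "annual_salary" (system_hr1) = annual salary

All salaries: [68361, 56758, 102216, 79627, 61323, 56446]
Sum: 424731
Count: 6
Average: 424731 / 6 = 70788.50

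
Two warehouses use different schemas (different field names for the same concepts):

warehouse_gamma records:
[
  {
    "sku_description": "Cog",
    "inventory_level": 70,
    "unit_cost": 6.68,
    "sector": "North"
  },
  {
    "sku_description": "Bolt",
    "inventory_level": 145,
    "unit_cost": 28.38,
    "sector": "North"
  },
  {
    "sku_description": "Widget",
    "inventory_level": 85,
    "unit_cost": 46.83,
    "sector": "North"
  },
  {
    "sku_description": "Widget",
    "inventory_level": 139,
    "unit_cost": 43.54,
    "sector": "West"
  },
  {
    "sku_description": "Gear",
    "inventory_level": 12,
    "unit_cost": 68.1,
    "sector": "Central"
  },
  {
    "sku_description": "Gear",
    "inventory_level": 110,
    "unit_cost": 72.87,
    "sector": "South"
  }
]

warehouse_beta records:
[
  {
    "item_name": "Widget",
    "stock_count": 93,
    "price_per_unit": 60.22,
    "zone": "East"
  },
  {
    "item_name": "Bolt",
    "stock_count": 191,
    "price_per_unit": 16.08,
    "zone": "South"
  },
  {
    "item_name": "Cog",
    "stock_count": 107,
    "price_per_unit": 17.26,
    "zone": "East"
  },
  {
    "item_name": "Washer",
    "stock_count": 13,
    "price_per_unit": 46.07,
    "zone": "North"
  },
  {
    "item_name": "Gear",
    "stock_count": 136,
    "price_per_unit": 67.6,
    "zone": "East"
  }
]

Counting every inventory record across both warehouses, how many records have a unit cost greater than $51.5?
4

Schema mapping: "unit_cost" (warehouse_gamma) = "price_per_unit" (warehouse_beta) = unit cost

Records > $51.5 in warehouse_gamma: 2
Records > $51.5 in warehouse_beta: 2

Total count: 2 + 2 = 4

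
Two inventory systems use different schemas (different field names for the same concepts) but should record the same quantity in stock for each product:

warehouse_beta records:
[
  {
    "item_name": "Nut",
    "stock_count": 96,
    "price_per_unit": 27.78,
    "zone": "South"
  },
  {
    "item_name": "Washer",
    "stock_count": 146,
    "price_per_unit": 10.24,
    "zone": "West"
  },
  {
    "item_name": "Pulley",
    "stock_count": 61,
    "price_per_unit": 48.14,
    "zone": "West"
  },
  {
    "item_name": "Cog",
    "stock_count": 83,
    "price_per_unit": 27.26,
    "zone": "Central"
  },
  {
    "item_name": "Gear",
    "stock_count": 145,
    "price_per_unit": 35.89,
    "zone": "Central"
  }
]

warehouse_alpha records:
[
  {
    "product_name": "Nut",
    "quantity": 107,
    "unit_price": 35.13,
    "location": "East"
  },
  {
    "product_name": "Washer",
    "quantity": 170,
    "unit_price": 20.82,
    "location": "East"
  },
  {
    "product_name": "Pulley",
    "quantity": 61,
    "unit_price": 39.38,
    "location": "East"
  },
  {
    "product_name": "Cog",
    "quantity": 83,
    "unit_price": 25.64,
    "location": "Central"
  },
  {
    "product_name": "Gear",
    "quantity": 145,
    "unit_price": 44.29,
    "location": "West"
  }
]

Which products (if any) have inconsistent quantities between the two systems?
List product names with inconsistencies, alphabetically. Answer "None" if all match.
Nut, Washer

Schema mappings:
- "item_name" (warehouse_beta) = "product_name" (warehouse_alpha) = product name
- "stock_count" (warehouse_beta) = "quantity" (warehouse_alpha) = quantity

Comparison:
  Nut: 96 vs 107 - MISMATCH
  Washer: 146 vs 170 - MISMATCH
  Pulley: 61 vs 61 - MATCH
  Cog: 83 vs 83 - MATCH
  Gear: 145 vs 145 - MATCH

Products with inconsistencies: Nut, Washer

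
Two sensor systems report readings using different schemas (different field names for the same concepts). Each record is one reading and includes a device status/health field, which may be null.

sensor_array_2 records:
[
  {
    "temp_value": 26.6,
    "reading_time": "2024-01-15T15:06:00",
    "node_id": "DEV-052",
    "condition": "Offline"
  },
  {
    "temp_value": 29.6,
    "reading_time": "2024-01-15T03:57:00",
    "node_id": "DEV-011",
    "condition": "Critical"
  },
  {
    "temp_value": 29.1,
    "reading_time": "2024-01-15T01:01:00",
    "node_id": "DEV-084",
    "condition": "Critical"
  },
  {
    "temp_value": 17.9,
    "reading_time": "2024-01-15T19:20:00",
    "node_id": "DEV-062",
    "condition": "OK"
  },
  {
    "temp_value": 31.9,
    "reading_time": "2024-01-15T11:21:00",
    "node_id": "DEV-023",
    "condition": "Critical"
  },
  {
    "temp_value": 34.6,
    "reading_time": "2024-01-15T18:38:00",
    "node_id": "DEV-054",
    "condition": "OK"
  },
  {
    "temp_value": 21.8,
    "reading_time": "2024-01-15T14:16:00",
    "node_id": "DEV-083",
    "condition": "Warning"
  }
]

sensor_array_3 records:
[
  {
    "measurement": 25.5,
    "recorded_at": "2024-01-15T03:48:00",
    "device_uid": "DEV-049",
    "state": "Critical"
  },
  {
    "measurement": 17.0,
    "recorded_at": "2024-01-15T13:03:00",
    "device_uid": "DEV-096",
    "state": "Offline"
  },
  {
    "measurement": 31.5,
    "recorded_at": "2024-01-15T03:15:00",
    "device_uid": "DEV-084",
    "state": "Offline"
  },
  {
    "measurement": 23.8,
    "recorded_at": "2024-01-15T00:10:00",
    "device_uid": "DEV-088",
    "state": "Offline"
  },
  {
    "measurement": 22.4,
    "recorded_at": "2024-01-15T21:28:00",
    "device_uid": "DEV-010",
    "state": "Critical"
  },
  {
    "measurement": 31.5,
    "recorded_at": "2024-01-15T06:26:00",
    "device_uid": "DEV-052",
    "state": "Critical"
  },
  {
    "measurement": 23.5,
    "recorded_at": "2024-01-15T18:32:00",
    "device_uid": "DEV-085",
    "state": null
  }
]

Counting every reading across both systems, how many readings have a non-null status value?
13

Schema mapping: "condition" (sensor_array_2) = "state" (sensor_array_3) = status

Non-null in sensor_array_2: 7
Non-null in sensor_array_3: 6

Total non-null: 7 + 6 = 13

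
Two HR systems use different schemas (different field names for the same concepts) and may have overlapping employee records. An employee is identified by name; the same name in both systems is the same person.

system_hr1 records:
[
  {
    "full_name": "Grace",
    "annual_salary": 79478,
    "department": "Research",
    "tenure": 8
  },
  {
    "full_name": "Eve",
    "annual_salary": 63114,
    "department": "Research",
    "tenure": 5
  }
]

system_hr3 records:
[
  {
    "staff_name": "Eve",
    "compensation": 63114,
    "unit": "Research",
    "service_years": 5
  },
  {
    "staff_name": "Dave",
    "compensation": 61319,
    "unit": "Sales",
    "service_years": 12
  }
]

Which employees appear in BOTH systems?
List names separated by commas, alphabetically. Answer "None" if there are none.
Eve

Schema mapping: "full_name" (system_hr1) = "staff_name" (system_hr3) = employee name

Names in system_hr1: ['Eve', 'Grace']
Names in system_hr3: ['Dave', 'Eve']

Intersection: ['Eve']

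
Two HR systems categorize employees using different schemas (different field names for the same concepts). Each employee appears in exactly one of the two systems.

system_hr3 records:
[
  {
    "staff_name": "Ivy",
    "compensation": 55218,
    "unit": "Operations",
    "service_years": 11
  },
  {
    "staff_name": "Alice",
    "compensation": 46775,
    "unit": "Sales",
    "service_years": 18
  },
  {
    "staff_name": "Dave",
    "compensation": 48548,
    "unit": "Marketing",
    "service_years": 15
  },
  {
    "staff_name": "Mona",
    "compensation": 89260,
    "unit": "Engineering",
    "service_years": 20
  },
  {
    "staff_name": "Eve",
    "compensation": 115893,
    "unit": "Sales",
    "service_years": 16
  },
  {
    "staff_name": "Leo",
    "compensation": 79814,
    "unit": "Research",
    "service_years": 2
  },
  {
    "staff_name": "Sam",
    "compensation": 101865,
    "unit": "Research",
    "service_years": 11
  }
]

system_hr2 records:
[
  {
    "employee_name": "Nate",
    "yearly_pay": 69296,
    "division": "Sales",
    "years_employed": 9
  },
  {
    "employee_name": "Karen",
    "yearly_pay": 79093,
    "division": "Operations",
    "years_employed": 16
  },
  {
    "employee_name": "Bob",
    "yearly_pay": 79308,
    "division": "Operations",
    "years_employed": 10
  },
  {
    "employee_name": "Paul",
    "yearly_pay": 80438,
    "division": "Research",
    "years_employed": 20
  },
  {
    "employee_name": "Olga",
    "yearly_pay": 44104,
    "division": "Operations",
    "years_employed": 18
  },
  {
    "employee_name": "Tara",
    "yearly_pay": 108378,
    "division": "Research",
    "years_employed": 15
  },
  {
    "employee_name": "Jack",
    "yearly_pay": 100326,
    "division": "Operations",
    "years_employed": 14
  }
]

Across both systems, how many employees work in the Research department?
4

Schema mapping: "unit" (system_hr3) = "division" (system_hr2) = department

Research employees in system_hr3: 2
Research employees in system_hr2: 2

Total in Research: 2 + 2 = 4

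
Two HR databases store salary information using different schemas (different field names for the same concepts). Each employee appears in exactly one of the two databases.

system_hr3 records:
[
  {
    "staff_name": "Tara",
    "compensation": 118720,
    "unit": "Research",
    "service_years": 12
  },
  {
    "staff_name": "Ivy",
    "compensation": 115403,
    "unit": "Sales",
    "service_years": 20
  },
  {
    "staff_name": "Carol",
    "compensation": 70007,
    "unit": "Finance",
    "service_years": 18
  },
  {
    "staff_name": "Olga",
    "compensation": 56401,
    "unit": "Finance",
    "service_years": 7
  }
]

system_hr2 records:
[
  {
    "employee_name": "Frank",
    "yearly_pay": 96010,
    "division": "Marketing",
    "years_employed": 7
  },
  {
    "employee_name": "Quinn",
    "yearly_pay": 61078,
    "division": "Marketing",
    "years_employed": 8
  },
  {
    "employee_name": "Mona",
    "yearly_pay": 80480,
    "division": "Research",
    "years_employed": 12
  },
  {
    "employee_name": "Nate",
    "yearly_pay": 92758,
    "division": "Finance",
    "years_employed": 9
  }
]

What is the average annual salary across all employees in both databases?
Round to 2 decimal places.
86357.13

Schema mapping: "compensation" (system_hr3) = "yearly_pay" (system_hr2) = annual salary

All salaries: [118720, 115403, 70007, 56401, 96010, 61078, 80480, 92758]
Sum: 690857
Count: 8
Average: 690857 / 8 = 86357.13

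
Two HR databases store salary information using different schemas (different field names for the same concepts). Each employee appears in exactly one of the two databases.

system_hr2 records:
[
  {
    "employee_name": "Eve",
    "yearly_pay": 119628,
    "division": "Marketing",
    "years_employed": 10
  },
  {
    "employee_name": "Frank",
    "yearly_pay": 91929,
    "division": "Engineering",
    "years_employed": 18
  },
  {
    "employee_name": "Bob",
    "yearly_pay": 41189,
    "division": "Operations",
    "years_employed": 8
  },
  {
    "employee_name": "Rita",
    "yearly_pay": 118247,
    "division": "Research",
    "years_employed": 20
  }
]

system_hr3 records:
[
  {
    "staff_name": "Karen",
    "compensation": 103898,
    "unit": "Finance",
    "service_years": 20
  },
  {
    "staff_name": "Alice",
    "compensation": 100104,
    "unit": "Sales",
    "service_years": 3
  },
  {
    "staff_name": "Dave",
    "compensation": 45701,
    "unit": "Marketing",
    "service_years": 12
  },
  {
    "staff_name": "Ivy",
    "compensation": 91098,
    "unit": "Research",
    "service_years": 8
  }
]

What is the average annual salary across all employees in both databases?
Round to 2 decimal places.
88974.25

Schema mapping: "yearly_pay" (system_hr2) = "compensation" (system_hr3) = annual salary

All salaries: [119628, 91929, 41189, 118247, 103898, 100104, 45701, 91098]
Sum: 711794
Count: 8
Average: 711794 / 8 = 88974.25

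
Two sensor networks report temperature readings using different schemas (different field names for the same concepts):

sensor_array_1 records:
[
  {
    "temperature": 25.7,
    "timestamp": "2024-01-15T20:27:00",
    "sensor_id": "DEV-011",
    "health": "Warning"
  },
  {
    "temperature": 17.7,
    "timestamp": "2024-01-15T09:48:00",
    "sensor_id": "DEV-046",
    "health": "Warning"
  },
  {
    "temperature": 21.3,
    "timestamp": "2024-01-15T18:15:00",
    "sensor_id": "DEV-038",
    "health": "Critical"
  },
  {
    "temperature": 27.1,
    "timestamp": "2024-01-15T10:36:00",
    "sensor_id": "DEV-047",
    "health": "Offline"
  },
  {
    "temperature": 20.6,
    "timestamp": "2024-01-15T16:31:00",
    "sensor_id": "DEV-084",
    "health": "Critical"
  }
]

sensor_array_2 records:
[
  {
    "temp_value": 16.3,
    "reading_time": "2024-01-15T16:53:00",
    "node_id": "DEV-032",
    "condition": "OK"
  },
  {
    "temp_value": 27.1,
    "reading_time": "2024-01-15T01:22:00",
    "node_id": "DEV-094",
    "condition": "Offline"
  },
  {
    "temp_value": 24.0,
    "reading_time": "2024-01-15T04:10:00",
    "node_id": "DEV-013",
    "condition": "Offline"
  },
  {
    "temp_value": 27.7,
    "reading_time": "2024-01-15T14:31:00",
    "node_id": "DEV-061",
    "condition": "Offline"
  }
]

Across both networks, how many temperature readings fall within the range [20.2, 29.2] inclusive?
7

Schema mapping: "temperature" (sensor_array_1) = "temp_value" (sensor_array_2) = temperature

Readings in [20.2, 29.2] from sensor_array_1: 4
Readings in [20.2, 29.2] from sensor_array_2: 3

Total count: 4 + 3 = 7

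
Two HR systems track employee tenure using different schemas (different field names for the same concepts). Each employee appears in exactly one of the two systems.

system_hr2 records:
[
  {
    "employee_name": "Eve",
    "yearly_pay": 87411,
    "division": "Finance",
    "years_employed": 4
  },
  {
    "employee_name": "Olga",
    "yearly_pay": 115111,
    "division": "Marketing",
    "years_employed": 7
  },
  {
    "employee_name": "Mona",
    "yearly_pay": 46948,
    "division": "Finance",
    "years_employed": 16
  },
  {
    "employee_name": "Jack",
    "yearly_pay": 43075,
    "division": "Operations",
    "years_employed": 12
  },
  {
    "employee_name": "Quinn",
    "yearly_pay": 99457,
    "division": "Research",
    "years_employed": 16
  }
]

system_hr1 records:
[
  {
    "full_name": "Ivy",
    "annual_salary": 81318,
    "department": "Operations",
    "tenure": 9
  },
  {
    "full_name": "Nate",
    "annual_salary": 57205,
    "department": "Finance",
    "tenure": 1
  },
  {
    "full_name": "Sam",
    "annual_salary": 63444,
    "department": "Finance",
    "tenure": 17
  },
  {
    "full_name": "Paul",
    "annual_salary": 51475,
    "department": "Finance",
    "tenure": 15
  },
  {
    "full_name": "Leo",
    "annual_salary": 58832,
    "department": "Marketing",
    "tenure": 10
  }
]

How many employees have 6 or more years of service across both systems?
8

Reconcile schemas: "years_employed" (system_hr2) = "tenure" (system_hr1) = years of service

From system_hr2: 4 employees with >= 6 years
From system_hr1: 4 employees with >= 6 years

Total: 4 + 4 = 8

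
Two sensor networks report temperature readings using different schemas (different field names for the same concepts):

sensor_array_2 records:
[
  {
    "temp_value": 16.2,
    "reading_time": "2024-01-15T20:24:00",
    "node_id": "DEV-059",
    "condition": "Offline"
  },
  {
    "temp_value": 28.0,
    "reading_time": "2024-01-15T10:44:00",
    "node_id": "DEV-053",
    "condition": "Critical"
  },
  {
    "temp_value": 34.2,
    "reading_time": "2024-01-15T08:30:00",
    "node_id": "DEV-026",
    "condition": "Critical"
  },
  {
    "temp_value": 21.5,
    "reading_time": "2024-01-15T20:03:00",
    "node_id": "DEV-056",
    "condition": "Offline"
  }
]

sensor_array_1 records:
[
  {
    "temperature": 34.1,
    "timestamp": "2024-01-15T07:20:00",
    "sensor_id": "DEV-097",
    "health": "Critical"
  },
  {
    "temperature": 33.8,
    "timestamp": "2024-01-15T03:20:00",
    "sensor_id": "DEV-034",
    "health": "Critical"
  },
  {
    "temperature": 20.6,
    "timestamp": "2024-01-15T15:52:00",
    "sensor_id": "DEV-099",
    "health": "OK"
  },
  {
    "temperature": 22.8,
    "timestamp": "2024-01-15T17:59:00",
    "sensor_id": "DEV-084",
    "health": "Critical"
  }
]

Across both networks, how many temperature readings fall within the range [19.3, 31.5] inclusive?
4

Schema mapping: "temp_value" (sensor_array_2) = "temperature" (sensor_array_1) = temperature

Readings in [19.3, 31.5] from sensor_array_2: 2
Readings in [19.3, 31.5] from sensor_array_1: 2

Total count: 2 + 2 = 4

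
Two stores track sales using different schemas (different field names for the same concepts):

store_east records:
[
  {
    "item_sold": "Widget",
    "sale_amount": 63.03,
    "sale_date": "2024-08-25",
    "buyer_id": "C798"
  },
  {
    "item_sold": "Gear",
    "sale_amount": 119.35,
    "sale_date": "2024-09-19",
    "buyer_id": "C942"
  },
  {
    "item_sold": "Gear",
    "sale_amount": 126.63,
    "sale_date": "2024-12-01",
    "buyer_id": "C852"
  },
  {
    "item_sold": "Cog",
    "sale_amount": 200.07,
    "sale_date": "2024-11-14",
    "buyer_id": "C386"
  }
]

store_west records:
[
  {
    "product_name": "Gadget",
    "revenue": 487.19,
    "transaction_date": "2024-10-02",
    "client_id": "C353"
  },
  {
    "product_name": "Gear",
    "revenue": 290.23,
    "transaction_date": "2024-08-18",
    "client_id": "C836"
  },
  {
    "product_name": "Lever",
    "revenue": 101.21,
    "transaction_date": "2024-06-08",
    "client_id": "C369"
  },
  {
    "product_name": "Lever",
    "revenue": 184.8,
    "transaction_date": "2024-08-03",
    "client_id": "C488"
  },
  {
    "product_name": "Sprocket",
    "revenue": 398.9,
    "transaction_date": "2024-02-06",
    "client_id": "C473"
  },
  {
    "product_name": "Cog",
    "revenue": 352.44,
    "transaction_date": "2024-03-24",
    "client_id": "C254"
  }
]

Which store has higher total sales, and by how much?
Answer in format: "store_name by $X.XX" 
store_west by $1305.69

Schema mapping: "sale_amount" (store_east) = "revenue" (store_west) = sale amount

Total for store_east: 509.08
Total for store_west: 1814.77

Difference: |509.08 - 1814.77| = 1305.69
store_west has higher sales by $1305.69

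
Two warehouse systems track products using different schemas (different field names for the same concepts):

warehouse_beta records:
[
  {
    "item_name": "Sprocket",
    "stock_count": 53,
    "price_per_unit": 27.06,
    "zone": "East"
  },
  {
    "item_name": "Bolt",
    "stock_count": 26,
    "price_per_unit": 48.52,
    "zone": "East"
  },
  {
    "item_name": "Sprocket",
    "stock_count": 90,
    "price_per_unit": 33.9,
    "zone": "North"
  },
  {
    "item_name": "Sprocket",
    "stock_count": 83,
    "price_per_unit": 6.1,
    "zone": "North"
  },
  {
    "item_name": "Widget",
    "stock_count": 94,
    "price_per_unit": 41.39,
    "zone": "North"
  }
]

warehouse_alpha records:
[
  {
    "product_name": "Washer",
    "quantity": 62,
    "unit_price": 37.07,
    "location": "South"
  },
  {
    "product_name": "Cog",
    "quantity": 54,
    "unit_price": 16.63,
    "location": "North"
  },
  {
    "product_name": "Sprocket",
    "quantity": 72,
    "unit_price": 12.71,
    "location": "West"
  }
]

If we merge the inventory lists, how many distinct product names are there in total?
5

Schema mapping: "item_name" (warehouse_beta) = "product_name" (warehouse_alpha) = product name

Products in warehouse_beta: ['Bolt', 'Sprocket', 'Widget']
Products in warehouse_alpha: ['Cog', 'Sprocket', 'Washer']

Union (unique products): ['Bolt', 'Cog', 'Sprocket', 'Washer', 'Widget']
Count: 5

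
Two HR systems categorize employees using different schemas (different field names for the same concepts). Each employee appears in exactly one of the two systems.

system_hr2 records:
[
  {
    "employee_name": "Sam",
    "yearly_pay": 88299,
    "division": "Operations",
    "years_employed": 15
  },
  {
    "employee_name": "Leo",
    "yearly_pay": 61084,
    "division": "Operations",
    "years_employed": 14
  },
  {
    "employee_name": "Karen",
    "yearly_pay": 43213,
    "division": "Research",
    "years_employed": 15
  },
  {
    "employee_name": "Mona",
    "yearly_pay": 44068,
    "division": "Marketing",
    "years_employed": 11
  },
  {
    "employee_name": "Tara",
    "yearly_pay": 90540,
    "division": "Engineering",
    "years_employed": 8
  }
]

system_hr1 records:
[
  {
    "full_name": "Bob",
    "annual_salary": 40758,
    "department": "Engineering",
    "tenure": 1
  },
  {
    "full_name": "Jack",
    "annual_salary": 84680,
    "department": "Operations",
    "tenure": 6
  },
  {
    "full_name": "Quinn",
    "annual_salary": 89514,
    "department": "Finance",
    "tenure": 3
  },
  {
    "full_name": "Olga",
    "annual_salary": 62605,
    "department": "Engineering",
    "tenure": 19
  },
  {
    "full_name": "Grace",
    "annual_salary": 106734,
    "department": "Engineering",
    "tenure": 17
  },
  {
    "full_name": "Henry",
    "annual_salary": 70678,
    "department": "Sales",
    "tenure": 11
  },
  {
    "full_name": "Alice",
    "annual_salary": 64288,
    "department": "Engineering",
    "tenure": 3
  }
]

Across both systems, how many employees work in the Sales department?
1

Schema mapping: "division" (system_hr2) = "department" (system_hr1) = department

Sales employees in system_hr2: 0
Sales employees in system_hr1: 1

Total in Sales: 0 + 1 = 1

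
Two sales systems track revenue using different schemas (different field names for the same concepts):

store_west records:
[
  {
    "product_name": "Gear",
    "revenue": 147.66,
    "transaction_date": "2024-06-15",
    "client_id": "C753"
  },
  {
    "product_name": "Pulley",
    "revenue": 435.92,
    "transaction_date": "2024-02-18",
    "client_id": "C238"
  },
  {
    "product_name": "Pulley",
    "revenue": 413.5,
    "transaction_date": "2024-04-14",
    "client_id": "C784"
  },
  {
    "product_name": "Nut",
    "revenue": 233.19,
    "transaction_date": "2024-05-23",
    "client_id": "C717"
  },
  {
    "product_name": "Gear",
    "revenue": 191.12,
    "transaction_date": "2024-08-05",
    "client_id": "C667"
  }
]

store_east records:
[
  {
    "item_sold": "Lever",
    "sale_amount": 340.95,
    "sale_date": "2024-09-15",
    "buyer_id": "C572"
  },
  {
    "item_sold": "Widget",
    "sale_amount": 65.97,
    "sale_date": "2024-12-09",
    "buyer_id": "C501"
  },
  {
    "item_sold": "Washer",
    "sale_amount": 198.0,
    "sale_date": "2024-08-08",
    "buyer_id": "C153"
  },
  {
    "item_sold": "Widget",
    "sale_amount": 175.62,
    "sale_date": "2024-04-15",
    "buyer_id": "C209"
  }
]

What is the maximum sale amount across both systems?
435.92

Reconcile: "revenue" (store_west) = "sale_amount" (store_east) = sale amount

Maximum in store_west: 435.92
Maximum in store_east: 340.95

Overall maximum: max(435.92, 340.95) = 435.92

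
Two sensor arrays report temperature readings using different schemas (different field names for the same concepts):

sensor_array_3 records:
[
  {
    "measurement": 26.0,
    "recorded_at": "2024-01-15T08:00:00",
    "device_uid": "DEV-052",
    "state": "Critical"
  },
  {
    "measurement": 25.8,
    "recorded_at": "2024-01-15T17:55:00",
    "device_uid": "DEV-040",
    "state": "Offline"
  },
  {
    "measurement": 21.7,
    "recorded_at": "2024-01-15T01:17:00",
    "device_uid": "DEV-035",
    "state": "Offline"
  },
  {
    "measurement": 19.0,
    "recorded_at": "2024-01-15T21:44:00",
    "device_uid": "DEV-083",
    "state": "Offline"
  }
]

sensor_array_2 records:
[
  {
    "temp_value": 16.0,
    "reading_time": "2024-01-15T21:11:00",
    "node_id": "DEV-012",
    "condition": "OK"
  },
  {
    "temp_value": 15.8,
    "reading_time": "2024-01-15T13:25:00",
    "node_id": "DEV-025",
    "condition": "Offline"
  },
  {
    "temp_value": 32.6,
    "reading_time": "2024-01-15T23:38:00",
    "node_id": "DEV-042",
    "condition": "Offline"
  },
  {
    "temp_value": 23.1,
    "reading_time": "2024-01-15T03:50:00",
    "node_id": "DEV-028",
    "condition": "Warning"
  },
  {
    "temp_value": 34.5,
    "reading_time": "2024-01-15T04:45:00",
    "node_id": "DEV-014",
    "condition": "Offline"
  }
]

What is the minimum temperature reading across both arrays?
15.8

Schema mapping: "measurement" (sensor_array_3) = "temp_value" (sensor_array_2) = temperature reading

Minimum in sensor_array_3: 19.0
Minimum in sensor_array_2: 15.8

Overall minimum: min(19.0, 15.8) = 15.8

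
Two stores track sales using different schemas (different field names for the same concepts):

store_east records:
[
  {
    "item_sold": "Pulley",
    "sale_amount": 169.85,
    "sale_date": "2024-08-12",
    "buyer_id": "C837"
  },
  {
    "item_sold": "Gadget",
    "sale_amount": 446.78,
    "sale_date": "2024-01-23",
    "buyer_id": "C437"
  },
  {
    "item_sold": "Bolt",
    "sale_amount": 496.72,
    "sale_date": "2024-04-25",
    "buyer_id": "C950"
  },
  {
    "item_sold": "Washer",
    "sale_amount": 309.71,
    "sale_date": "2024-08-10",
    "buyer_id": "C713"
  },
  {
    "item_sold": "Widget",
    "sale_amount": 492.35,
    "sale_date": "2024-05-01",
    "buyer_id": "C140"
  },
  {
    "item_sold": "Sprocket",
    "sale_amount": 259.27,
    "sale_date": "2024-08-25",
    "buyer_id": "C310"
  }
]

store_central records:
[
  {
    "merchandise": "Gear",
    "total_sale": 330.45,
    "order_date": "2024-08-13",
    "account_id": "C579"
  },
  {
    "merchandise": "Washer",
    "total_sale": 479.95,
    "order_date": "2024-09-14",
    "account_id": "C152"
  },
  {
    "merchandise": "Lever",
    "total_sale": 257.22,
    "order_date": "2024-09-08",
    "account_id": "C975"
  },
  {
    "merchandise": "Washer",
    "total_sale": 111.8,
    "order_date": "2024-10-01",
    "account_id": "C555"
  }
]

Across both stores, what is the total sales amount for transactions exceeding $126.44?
3242.3

Schema mapping: "sale_amount" (store_east) = "total_sale" (store_central) = sale amount

Sum of sales > $126.44 in store_east: 2174.68
Sum of sales > $126.44 in store_central: 1067.62

Total: 2174.68 + 1067.62 = 3242.3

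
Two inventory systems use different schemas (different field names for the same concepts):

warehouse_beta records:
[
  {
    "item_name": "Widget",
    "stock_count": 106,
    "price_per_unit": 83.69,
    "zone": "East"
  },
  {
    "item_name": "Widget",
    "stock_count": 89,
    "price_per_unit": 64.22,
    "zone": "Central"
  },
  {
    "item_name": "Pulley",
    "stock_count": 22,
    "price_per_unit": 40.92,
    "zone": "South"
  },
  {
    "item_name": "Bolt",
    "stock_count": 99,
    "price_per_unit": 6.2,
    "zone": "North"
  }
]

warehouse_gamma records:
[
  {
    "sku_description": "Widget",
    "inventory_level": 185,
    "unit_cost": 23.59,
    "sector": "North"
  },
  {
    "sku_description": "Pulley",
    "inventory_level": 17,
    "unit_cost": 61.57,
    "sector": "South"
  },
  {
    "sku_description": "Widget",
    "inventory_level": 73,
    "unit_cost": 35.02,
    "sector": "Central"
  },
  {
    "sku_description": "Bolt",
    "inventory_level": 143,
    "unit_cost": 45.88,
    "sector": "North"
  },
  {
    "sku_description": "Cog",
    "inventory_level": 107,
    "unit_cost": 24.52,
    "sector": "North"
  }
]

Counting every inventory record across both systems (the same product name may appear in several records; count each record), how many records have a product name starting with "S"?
0

Schema mapping: "item_name" (warehouse_beta) = "sku_description" (warehouse_gamma) = product name

Records with product name starting with "S" in warehouse_beta: 0
Records with product name starting with "S" in warehouse_gamma: 0

Total: 0 + 0 = 0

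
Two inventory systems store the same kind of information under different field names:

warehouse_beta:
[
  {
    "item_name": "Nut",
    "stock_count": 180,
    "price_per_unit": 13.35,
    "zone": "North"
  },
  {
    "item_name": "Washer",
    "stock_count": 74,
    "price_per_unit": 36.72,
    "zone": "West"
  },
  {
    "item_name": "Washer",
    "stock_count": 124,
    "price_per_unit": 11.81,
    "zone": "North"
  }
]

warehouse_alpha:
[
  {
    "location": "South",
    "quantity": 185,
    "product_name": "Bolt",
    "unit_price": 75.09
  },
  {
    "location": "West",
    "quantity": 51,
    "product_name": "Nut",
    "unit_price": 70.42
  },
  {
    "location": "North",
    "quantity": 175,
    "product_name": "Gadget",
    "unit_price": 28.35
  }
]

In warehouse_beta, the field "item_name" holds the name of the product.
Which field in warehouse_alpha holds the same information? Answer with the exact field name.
product_name

In warehouse_beta, "item_name" holds the name of the product.
The fields in warehouse_alpha are: "location", "quantity", "product_name", "unit_price".
"product_name" is the match: the name refers to the same concept and its values are product-name strings (e.g. 'Bolt', 'Gadget').
The other fields ("location", "quantity", "unit_price") hold different kinds of data.

So "item_name" in warehouse_beta corresponds to "product_name" in warehouse_alpha.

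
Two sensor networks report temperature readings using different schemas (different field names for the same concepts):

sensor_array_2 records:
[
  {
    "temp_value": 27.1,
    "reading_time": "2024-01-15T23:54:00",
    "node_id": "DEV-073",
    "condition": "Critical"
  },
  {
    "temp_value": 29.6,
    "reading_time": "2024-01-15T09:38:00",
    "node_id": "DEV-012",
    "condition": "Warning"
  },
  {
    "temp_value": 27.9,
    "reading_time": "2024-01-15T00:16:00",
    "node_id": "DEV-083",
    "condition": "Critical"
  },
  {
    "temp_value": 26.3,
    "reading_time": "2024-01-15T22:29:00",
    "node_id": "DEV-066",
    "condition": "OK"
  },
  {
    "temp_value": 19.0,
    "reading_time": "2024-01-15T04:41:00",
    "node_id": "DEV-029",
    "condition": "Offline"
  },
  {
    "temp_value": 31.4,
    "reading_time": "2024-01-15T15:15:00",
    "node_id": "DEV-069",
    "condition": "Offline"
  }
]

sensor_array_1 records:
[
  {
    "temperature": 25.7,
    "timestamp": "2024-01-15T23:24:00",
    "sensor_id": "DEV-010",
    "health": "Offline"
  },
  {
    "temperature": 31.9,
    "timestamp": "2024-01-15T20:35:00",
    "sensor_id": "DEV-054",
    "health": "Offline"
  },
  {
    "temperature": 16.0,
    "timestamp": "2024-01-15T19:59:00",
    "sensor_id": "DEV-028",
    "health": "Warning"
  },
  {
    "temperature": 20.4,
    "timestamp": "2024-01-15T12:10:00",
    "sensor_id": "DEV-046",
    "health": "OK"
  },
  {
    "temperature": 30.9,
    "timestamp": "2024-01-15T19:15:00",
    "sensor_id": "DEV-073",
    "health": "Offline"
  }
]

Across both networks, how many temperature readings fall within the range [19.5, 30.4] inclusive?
6

Schema mapping: "temp_value" (sensor_array_2) = "temperature" (sensor_array_1) = temperature

Readings in [19.5, 30.4] from sensor_array_2: 4
Readings in [19.5, 30.4] from sensor_array_1: 2

Total count: 4 + 2 = 6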